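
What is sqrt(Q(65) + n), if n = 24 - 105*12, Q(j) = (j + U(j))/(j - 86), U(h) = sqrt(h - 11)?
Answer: sqrt(-546441 - 63*sqrt(6))/21 ≈ 35.206*I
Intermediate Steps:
U(h) = sqrt(-11 + h)
Q(j) = (j + sqrt(-11 + j))/(-86 + j) (Q(j) = (j + sqrt(-11 + j))/(j - 86) = (j + sqrt(-11 + j))/(-86 + j))
n = -1236 (n = 24 - 1260 = -1236)
sqrt(Q(65) + n) = sqrt((65 + sqrt(-11 + 65))/(-86 + 65) - 1236) = sqrt((65 + sqrt(54))/(-21) - 1236) = sqrt(-(65 + 3*sqrt(6))/21 - 1236) = sqrt((-65/21 - sqrt(6)/7) - 1236) = sqrt(-26021/21 - sqrt(6)/7)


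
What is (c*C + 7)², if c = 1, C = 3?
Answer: 100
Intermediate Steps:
(c*C + 7)² = (1*3 + 7)² = (3 + 7)² = 10² = 100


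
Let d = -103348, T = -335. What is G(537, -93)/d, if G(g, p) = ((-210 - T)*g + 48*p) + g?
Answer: -31599/51674 ≈ -0.61151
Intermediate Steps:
G(g, p) = 48*p + 126*g (G(g, p) = ((-210 - 1*(-335))*g + 48*p) + g = ((-210 + 335)*g + 48*p) + g = (125*g + 48*p) + g = (48*p + 125*g) + g = 48*p + 126*g)
G(537, -93)/d = (48*(-93) + 126*537)/(-103348) = (-4464 + 67662)*(-1/103348) = 63198*(-1/103348) = -31599/51674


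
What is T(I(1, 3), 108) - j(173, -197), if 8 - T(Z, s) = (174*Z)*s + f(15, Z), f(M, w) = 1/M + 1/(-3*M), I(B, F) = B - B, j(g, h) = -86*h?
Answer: -762032/45 ≈ -16934.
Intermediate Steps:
I(B, F) = 0
f(M, w) = 2/(3*M) (f(M, w) = 1/M + 1*(-1/(3*M)) = 1/M - 1/(3*M) = 2/(3*M))
T(Z, s) = 358/45 - 174*Z*s (T(Z, s) = 8 - ((174*Z)*s + (⅔)/15) = 8 - (174*Z*s + (⅔)*(1/15)) = 8 - (174*Z*s + 2/45) = 8 - (2/45 + 174*Z*s) = 8 + (-2/45 - 174*Z*s) = 358/45 - 174*Z*s)
T(I(1, 3), 108) - j(173, -197) = (358/45 - 174*0*108) - (-86)*(-197) = (358/45 + 0) - 1*16942 = 358/45 - 16942 = -762032/45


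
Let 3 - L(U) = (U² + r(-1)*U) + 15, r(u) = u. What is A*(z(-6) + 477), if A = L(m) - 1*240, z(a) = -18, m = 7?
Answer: -134946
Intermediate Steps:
L(U) = -12 + U - U² (L(U) = 3 - ((U² - U) + 15) = 3 - (15 + U² - U) = 3 + (-15 + U - U²) = -12 + U - U²)
A = -294 (A = (-12 + 7 - 1*7²) - 1*240 = (-12 + 7 - 1*49) - 240 = (-12 + 7 - 49) - 240 = -54 - 240 = -294)
A*(z(-6) + 477) = -294*(-18 + 477) = -294*459 = -134946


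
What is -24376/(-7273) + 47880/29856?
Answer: 44833379/9047612 ≈ 4.9553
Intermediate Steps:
-24376/(-7273) + 47880/29856 = -24376*(-1/7273) + 47880*(1/29856) = 24376/7273 + 1995/1244 = 44833379/9047612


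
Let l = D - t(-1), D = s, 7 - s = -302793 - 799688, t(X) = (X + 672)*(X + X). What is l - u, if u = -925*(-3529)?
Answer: -2160495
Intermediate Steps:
t(X) = 2*X*(672 + X) (t(X) = (672 + X)*(2*X) = 2*X*(672 + X))
s = 1102488 (s = 7 - (-302793 - 799688) = 7 - 1*(-1102481) = 7 + 1102481 = 1102488)
D = 1102488
l = 1103830 (l = 1102488 - 2*(-1)*(672 - 1) = 1102488 - 2*(-1)*671 = 1102488 - 1*(-1342) = 1102488 + 1342 = 1103830)
u = 3264325
l - u = 1103830 - 1*3264325 = 1103830 - 3264325 = -2160495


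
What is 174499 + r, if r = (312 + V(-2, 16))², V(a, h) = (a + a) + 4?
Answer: 271843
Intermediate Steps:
V(a, h) = 4 + 2*a (V(a, h) = 2*a + 4 = 4 + 2*a)
r = 97344 (r = (312 + (4 + 2*(-2)))² = (312 + (4 - 4))² = (312 + 0)² = 312² = 97344)
174499 + r = 174499 + 97344 = 271843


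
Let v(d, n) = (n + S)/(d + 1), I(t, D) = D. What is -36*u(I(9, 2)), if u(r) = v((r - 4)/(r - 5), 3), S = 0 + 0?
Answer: -324/5 ≈ -64.800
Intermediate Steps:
S = 0
v(d, n) = n/(1 + d) (v(d, n) = (n + 0)/(d + 1) = n/(1 + d))
u(r) = 3/(1 + (-4 + r)/(-5 + r)) (u(r) = 3/(1 + (r - 4)/(r - 5)) = 3/(1 + (-4 + r)/(-5 + r)))
-36*u(I(9, 2)) = -108*(-5 + 2)/(-9 + 2*2) = -108*(-3)/(-9 + 4) = -108*(-3)/(-5) = -108*(-1)*(-3)/5 = -36*9/5 = -324/5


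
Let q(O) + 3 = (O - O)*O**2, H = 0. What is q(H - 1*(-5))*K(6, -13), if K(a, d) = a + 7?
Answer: -39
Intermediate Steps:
K(a, d) = 7 + a
q(O) = -3 (q(O) = -3 + (O - O)*O**2 = -3 + 0*O**2 = -3 + 0 = -3)
q(H - 1*(-5))*K(6, -13) = -3*(7 + 6) = -3*13 = -39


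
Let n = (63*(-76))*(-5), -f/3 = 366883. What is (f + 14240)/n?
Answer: -1086409/23940 ≈ -45.380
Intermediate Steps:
f = -1100649 (f = -3*366883 = -1100649)
n = 23940 (n = -4788*(-5) = 23940)
(f + 14240)/n = (-1100649 + 14240)/23940 = -1086409*1/23940 = -1086409/23940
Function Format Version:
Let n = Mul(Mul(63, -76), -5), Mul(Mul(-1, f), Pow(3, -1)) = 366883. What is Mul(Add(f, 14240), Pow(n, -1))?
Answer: Rational(-1086409, 23940) ≈ -45.380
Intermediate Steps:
f = -1100649 (f = Mul(-3, 366883) = -1100649)
n = 23940 (n = Mul(-4788, -5) = 23940)
Mul(Add(f, 14240), Pow(n, -1)) = Mul(Add(-1100649, 14240), Pow(23940, -1)) = Mul(-1086409, Rational(1, 23940)) = Rational(-1086409, 23940)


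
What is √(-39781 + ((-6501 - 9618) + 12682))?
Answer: 147*I*√2 ≈ 207.89*I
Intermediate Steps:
√(-39781 + ((-6501 - 9618) + 12682)) = √(-39781 + (-16119 + 12682)) = √(-39781 - 3437) = √(-43218) = 147*I*√2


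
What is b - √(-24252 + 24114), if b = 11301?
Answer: 11301 - I*√138 ≈ 11301.0 - 11.747*I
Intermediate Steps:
b - √(-24252 + 24114) = 11301 - √(-24252 + 24114) = 11301 - √(-138) = 11301 - I*√138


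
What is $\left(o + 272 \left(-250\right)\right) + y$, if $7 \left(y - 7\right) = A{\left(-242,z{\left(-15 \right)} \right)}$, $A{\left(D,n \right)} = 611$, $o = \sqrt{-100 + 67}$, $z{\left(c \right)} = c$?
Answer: $- \frac{475340}{7} + i \sqrt{33} \approx -67906.0 + 5.7446 i$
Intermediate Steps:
$o = i \sqrt{33}$ ($o = \sqrt{-33} = i \sqrt{33} \approx 5.7446 i$)
$y = \frac{660}{7}$ ($y = 7 + \frac{1}{7} \cdot 611 = 7 + \frac{611}{7} = \frac{660}{7} \approx 94.286$)
$\left(o + 272 \left(-250\right)\right) + y = \left(i \sqrt{33} + 272 \left(-250\right)\right) + \frac{660}{7} = \left(i \sqrt{33} - 68000\right) + \frac{660}{7} = \left(-68000 + i \sqrt{33}\right) + \frac{660}{7} = - \frac{475340}{7} + i \sqrt{33}$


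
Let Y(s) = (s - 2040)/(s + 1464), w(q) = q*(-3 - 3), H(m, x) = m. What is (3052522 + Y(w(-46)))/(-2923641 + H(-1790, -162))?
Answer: -442615543/424187495 ≈ -1.0434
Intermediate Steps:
w(q) = -6*q (w(q) = q*(-6) = -6*q)
Y(s) = (-2040 + s)/(1464 + s)
(3052522 + Y(w(-46)))/(-2923641 + H(-1790, -162)) = (3052522 + (-2040 - 6*(-46))/(1464 - 6*(-46)))/(-2923641 - 1790) = (3052522 + (-2040 + 276)/(1464 + 276))/(-2925431) = (3052522 - 1764/1740)*(-1/2925431) = (3052522 + (1/1740)*(-1764))*(-1/2925431) = (3052522 - 147/145)*(-1/2925431) = (442615543/145)*(-1/2925431) = -442615543/424187495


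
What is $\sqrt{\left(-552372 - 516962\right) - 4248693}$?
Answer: $i \sqrt{5318027} \approx 2306.1 i$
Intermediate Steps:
$\sqrt{\left(-552372 - 516962\right) - 4248693} = \sqrt{-1069334 - 4248693} = \sqrt{-5318027} = i \sqrt{5318027}$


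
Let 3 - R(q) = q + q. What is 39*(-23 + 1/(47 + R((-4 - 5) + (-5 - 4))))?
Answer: -77103/86 ≈ -896.55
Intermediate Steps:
R(q) = 3 - 2*q (R(q) = 3 - (q + q) = 3 - 2*q)
39*(-23 + 1/(47 + R((-4 - 5) + (-5 - 4)))) = 39*(-23 + 1/(47 + (3 - 2*((-4 - 5) + (-5 - 4))))) = 39*(-23 + 1/(47 + (3 - 2*(-9 - 9)))) = 39*(-23 + 1/(47 + (3 - 2*(-18)))) = 39*(-23 + 1/(47 + (3 + 36))) = 39*(-23 + 1/(47 + 39)) = 39*(-23 + 1/86) = 39*(-1977/86) = -77103/86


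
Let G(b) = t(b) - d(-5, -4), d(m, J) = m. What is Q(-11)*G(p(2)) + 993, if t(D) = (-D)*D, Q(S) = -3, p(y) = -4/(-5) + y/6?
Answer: 73639/75 ≈ 981.85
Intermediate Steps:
p(y) = ⅘ + y/6 (p(y) = -4*(-⅕) + y*(⅙) = ⅘ + y/6)
t(D) = -D²
G(b) = 5 - b² (G(b) = -b² - 1*(-5) = -b² + 5 = 5 - b²)
Q(-11)*G(p(2)) + 993 = -3*(5 - (⅘ + (⅙)*2)²) + 993 = -3*(5 - (⅘ + ⅓)²) + 993 = -3*(5 - (17/15)²) + 993 = -3*(5 - 1*289/225) + 993 = -3*(5 - 289/225) + 993 = -3*836/225 + 993 = -836/75 + 993 = 73639/75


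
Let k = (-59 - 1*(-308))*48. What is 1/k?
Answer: 1/11952 ≈ 8.3668e-5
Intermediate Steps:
k = 11952 (k = (-59 + 308)*48 = 249*48 = 11952)
1/k = 1/11952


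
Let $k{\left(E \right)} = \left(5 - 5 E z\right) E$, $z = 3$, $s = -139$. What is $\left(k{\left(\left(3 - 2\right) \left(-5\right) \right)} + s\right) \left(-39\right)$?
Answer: $21021$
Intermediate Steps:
$k{\left(E \right)} = E \left(5 - 15 E\right)$ ($k{\left(E \right)} = \left(5 - 5 E 3\right) E = \left(5 - 15 E\right) E = E \left(5 - 15 E\right)$)
$\left(k{\left(\left(3 - 2\right) \left(-5\right) \right)} + s\right) \left(-39\right) = \left(5 \left(3 - 2\right) \left(-5\right) \left(1 - 3 \left(3 - 2\right) \left(-5\right)\right) - 139\right) \left(-39\right) = \left(5 \cdot 1 \left(-5\right) \left(1 - 3 \cdot 1 \left(-5\right)\right) - 139\right) \left(-39\right) = \left(5 \left(-5\right) \left(1 - -15\right) - 139\right) \left(-39\right) = \left(5 \left(-5\right) \left(1 + 15\right) - 139\right) \left(-39\right) = \left(5 \left(-5\right) 16 - 139\right) \left(-39\right) = \left(-400 - 139\right) \left(-39\right) = \left(-539\right) \left(-39\right) = 21021$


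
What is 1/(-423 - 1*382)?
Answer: -1/805 ≈ -0.0012422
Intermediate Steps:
1/(-423 - 1*382) = 1/(-423 - 382) = 1/(-805) = -1/805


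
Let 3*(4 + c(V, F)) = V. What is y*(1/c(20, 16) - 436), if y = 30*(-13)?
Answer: 679575/4 ≈ 1.6989e+5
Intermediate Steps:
c(V, F) = -4 + V/3
y = -390
y*(1/c(20, 16) - 436) = -390*(1/(-4 + (⅓)*20) - 436) = -390*(1/(-4 + 20/3) - 436) = -390*(1/(8/3) - 436) = -390*(3/8 - 436) = -390*(-3485/8) = 679575/4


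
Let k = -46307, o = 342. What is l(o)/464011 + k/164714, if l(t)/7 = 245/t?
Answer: -1837064234606/6534688721517 ≈ -0.28113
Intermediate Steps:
l(t) = 1715/t (l(t) = 7*(245/t) = 1715/t)
l(o)/464011 + k/164714 = (1715/342)/464011 - 46307/164714 = (1715*(1/342))*(1/464011) - 46307*1/164714 = (1715/342)*(1/464011) - 46307/164714 = 1715/158691762 - 46307/164714 = -1837064234606/6534688721517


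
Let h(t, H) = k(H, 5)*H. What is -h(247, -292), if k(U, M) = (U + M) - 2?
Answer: -84388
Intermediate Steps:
k(U, M) = -2 + M + U (k(U, M) = (M + U) - 2 = -2 + M + U)
h(t, H) = H*(3 + H) (h(t, H) = (-2 + 5 + H)*H = (3 + H)*H = H*(3 + H))
-h(247, -292) = -(-292)*(3 - 292) = -(-292)*(-289) = -1*84388 = -84388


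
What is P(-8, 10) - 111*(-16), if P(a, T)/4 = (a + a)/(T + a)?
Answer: 1744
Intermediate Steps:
P(a, T) = 8*a/(T + a) (P(a, T) = 4*((a + a)/(T + a)) = 4*((2*a)/(T + a)) = 4*(2*a/(T + a)) = 8*a/(T + a))
P(-8, 10) - 111*(-16) = 8*(-8)/(10 - 8) - 111*(-16) = 8*(-8)/2 + 1776 = 8*(-8)*(½) + 1776 = -32 + 1776 = 1744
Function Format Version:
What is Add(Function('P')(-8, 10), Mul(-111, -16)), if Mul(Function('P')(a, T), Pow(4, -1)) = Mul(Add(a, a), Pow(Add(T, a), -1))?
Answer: 1744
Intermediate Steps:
Function('P')(a, T) = Mul(8, a, Pow(Add(T, a), -1)) (Function('P')(a, T) = Mul(4, Mul(Add(a, a), Pow(Add(T, a), -1))) = Mul(4, Mul(Mul(2, a), Pow(Add(T, a), -1))) = Mul(4, Mul(2, a, Pow(Add(T, a), -1))) = Mul(8, a, Pow(Add(T, a), -1)))
Add(Function('P')(-8, 10), Mul(-111, -16)) = Add(Mul(8, -8, Pow(Add(10, -8), -1)), Mul(-111, -16)) = Add(Mul(8, -8, Pow(2, -1)), 1776) = Add(Mul(8, -8, Rational(1, 2)), 1776) = Add(-32, 1776) = 1744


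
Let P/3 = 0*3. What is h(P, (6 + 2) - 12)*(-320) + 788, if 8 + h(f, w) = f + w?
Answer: 4628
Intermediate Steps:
P = 0 (P = 3*(0*3) = 3*0 = 0)
h(f, w) = -8 + f + w (h(f, w) = -8 + (f + w) = -8 + f + w)
h(P, (6 + 2) - 12)*(-320) + 788 = (-8 + 0 + ((6 + 2) - 12))*(-320) + 788 = (-8 + 0 + (8 - 12))*(-320) + 788 = (-8 + 0 - 4)*(-320) + 788 = -12*(-320) + 788 = 3840 + 788 = 4628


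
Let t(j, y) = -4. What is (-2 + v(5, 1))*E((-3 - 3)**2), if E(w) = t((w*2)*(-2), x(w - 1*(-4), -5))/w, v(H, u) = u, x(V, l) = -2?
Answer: 1/9 ≈ 0.11111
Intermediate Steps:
E(w) = -4/w
(-2 + v(5, 1))*E((-3 - 3)**2) = (-2 + 1)*(-4/(-3 - 3)**2) = -(-4)/((-6)**2) = -(-4)/36 = -1*(-1/9) = 1/9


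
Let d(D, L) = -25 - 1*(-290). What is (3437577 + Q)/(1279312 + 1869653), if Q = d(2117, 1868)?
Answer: 3437842/3148965 ≈ 1.0917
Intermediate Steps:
d(D, L) = 265 (d(D, L) = -25 + 290 = 265)
Q = 265
(3437577 + Q)/(1279312 + 1869653) = (3437577 + 265)/(1279312 + 1869653) = 3437842/3148965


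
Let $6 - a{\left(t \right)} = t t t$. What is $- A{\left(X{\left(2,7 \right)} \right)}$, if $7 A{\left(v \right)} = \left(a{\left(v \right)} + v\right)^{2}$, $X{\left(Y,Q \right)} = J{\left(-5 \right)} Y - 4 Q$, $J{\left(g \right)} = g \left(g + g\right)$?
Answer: $-19893692700$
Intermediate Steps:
$J{\left(g \right)} = 2 g^{2}$ ($J{\left(g \right)} = g 2 g = 2 g^{2}$)
$a{\left(t \right)} = 6 - t^{3}$ ($a{\left(t \right)} = 6 - t t t = 6 - t^{2} t = 6 - t^{3}$)
$X{\left(Y,Q \right)} = - 4 Q + 50 Y$ ($X{\left(Y,Q \right)} = 2 \left(-5\right)^{2} Y - 4 Q = 2 \cdot 25 Y - 4 Q = 50 Y - 4 Q = - 4 Q + 50 Y$)
$A{\left(v \right)} = \frac{\left(6 + v - v^{3}\right)^{2}}{7}$ ($A{\left(v \right)} = \frac{\left(\left(6 - v^{3}\right) + v\right)^{2}}{7} = \frac{\left(6 + v - v^{3}\right)^{2}}{7}$)
$- A{\left(X{\left(2,7 \right)} \right)} = - \frac{\left(6 + \left(\left(-4\right) 7 + 50 \cdot 2\right) - \left(\left(-4\right) 7 + 50 \cdot 2\right)^{3}\right)^{2}}{7} = - \frac{\left(6 + \left(-28 + 100\right) - \left(-28 + 100\right)^{3}\right)^{2}}{7} = - \frac{\left(6 + 72 - 72^{3}\right)^{2}}{7} = - \frac{\left(6 + 72 - 373248\right)^{2}}{7} = - \frac{\left(-373170\right)^{2}}{7} = - \frac{139255848900}{7} = \left(-1\right) 19893692700 = -19893692700$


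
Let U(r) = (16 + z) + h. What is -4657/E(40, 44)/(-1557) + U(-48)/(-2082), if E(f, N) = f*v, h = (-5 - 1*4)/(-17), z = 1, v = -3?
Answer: -36751363/1102169160 ≈ -0.033345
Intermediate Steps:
h = 9/17 (h = (-5 - 4)*(-1/17) = -9*(-1/17) = 9/17 ≈ 0.52941)
U(r) = 298/17 (U(r) = (16 + 1) + 9/17 = 17 + 9/17 = 298/17)
E(f, N) = -3*f (E(f, N) = f*(-3) = -3*f)
-4657/E(40, 44)/(-1557) + U(-48)/(-2082) = -4657/((-3*40))/(-1557) + (298/17)/(-2082) = -4657/(-120)*(-1/1557) + (298/17)*(-1/2082) = -4657*(-1/120)*(-1/1557) - 149/17697 = (4657/120)*(-1/1557) - 149/17697 = -4657/186840 - 149/17697 = -36751363/1102169160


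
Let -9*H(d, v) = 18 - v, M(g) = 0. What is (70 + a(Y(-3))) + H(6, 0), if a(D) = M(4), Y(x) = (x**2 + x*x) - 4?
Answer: 68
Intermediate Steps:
Y(x) = -4 + 2*x**2 (Y(x) = (x**2 + x**2) - 4 = 2*x**2 - 4 = -4 + 2*x**2)
H(d, v) = -2 + v/9 (H(d, v) = -(18 - v)/9 = -2 + v/9)
a(D) = 0
(70 + a(Y(-3))) + H(6, 0) = (70 + 0) + (-2 + (1/9)*0) = 70 + (-2 + 0) = 70 - 2 = 68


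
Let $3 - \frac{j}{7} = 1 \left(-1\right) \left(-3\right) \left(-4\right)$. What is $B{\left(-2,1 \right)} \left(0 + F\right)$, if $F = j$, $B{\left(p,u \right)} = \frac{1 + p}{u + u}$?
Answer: $- \frac{105}{2} \approx -52.5$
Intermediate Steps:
$j = 105$ ($j = 21 - 7 \cdot 1 \left(-1\right) \left(-3\right) \left(-4\right) = 21 - 7 \left(-1\right) \left(-3\right) \left(-4\right) = 21 - 7 \cdot 3 \left(-4\right) = 21 - -84 = 21 + 84 = 105$)
$B{\left(p,u \right)} = \frac{1 + p}{2 u}$
$F = 105$
$B{\left(-2,1 \right)} \left(0 + F\right) = \frac{1 - 2}{2 \cdot 1} \left(0 + 105\right) = \frac{1}{2} \cdot 1 \left(-1\right) 105 = \left(- \frac{1}{2}\right) 105 = - \frac{105}{2}$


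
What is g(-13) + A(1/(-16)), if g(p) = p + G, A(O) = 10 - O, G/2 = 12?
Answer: 337/16 ≈ 21.063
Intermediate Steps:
G = 24 (G = 2*12 = 24)
g(p) = 24 + p (g(p) = p + 24 = 24 + p)
g(-13) + A(1/(-16)) = (24 - 13) + (10 - 1/(-16)) = 11 + (10 - 1*(-1/16)) = 11 + (10 + 1/16) = 11 + 161/16 = 337/16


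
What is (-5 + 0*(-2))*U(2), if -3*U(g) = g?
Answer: 10/3 ≈ 3.3333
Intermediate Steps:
U(g) = -g/3
(-5 + 0*(-2))*U(2) = (-5 + 0*(-2))*(-⅓*2) = (-5 + 0)*(-⅔) = -5*(-⅔) = 10/3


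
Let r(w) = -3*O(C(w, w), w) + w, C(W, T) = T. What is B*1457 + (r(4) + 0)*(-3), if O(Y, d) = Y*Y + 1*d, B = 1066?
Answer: 1553330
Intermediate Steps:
O(Y, d) = d + Y² (O(Y, d) = Y² + d = d + Y²)
r(w) = -3*w² - 2*w (r(w) = -3*(w + w²) + w = (-3*w - 3*w²) + w = -3*w² - 2*w)
B*1457 + (r(4) + 0)*(-3) = 1066*1457 + (4*(-2 - 3*4) + 0)*(-3) = 1553162 + (4*(-2 - 12) + 0)*(-3) = 1553162 + (4*(-14) + 0)*(-3) = 1553162 + (-56 + 0)*(-3) = 1553162 - 56*(-3) = 1553162 + 168 = 1553330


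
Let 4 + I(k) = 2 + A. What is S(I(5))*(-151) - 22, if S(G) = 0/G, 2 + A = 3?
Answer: -22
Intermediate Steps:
A = 1 (A = -2 + 3 = 1)
I(k) = -1 (I(k) = -4 + (2 + 1) = -4 + 3 = -1)
S(G) = 0
S(I(5))*(-151) - 22 = 0*(-151) - 22 = 0 - 22 = -22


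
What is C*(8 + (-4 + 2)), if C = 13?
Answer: 78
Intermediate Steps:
C*(8 + (-4 + 2)) = 13*(8 + (-4 + 2)) = 13*(8 - 2) = 13*6 = 78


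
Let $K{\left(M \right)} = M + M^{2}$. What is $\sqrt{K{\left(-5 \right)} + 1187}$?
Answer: $\sqrt{1207} \approx 34.742$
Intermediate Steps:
$\sqrt{K{\left(-5 \right)} + 1187} = \sqrt{- 5 \left(1 - 5\right) + 1187} = \sqrt{\left(-5\right) \left(-4\right) + 1187} = \sqrt{20 + 1187} = \sqrt{1207}$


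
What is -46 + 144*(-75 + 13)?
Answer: -8974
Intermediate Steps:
-46 + 144*(-75 + 13) = -46 + 144*(-62) = -46 - 8928 = -8974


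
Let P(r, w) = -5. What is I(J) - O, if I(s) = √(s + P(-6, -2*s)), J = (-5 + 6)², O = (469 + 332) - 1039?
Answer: 238 + 2*I ≈ 238.0 + 2.0*I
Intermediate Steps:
O = -238 (O = 801 - 1039 = -238)
J = 1 (J = 1² = 1)
I(s) = √(-5 + s) (I(s) = √(s - 5) = √(-5 + s))
I(J) - O = √(-5 + 1) - 1*(-238) = √(-4) + 238 = 2*I + 238 = 238 + 2*I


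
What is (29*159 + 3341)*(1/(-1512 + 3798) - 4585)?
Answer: -41673684584/1143 ≈ -3.6460e+7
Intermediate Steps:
(29*159 + 3341)*(1/(-1512 + 3798) - 4585) = (4611 + 3341)*(1/2286 - 4585) = 7952*(1/2286 - 4585) = 7952*(-10481309/2286) = -41673684584/1143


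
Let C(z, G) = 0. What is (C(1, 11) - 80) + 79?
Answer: -1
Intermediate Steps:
(C(1, 11) - 80) + 79 = (0 - 80) + 79 = -80 + 79 = -1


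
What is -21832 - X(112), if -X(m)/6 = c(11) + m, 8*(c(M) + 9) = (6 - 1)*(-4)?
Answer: -21229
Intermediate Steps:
c(M) = -23/2 (c(M) = -9 + ((6 - 1)*(-4))/8 = -9 + (5*(-4))/8 = -9 + (⅛)*(-20) = -9 - 5/2 = -23/2)
X(m) = 69 - 6*m (X(m) = -6*(-23/2 + m) = 69 - 6*m)
-21832 - X(112) = -21832 - (69 - 6*112) = -21832 - (69 - 672) = -21832 - 1*(-603) = -21832 + 603 = -21229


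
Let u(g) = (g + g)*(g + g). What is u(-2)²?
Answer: 256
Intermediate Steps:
u(g) = 4*g² (u(g) = (2*g)*(2*g) = 4*g²)
u(-2)² = (4*(-2)²)² = (4*4)² = 16² = 256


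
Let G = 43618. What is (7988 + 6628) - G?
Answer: -29002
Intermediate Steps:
(7988 + 6628) - G = (7988 + 6628) - 1*43618 = 14616 - 43618 = -29002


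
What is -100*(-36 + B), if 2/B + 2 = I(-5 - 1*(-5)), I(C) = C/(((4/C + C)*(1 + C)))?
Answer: 3700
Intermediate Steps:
I(C) = C/((1 + C)*(C + 4/C)) (I(C) = C/(((C + 4/C)*(1 + C))) = C/(((1 + C)*(C + 4/C))) = C*(1/((1 + C)*(C + 4/C))) = C/((1 + C)*(C + 4/C)))
B = -1 (B = 2/(-2 + (-5 - 1*(-5))²/(4 + (-5 - 1*(-5))² + (-5 - 1*(-5))³ + 4*(-5 - 1*(-5)))) = 2/(-2 + (-5 + 5)²/(4 + (-5 + 5)² + (-5 + 5)³ + 4*(-5 + 5))) = 2/(-2 + 0²/(4 + 0² + 0³ + 4*0)) = 2/(-2 + 0/(4 + 0 + 0 + 0)) = 2/(-2 + 0/4) = 2/(-2 + 0*(¼)) = 2/(-2 + 0) = 2/(-2) = 2*(-½) = -1)
-100*(-36 + B) = -100*(-36 - 1) = -100*(-37) = 3700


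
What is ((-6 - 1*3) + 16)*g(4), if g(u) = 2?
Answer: 14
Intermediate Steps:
((-6 - 1*3) + 16)*g(4) = ((-6 - 1*3) + 16)*2 = ((-6 - 3) + 16)*2 = (-9 + 16)*2 = 7*2 = 14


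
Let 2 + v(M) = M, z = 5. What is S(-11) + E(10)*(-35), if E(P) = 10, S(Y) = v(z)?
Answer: -347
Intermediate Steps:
v(M) = -2 + M
S(Y) = 3 (S(Y) = -2 + 5 = 3)
S(-11) + E(10)*(-35) = 3 + 10*(-35) = 3 - 350 = -347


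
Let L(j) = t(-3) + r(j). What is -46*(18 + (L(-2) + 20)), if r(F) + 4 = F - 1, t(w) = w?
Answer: -1288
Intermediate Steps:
r(F) = -5 + F (r(F) = -4 + (F - 1) = -4 + (-1 + F) = -5 + F)
L(j) = -8 + j (L(j) = -3 + (-5 + j) = -8 + j)
-46*(18 + (L(-2) + 20)) = -46*(18 + ((-8 - 2) + 20)) = -46*(18 + (-10 + 20)) = -46*(18 + 10) = -46*28 = -1288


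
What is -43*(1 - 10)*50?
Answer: 19350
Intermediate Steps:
-43*(1 - 10)*50 = -43*(-9)*50 = 387*50 = 19350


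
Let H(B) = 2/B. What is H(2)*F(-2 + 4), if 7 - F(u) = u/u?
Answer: 6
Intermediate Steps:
F(u) = 6 (F(u) = 7 - u/u = 7 - 1*1 = 7 - 1 = 6)
H(2)*F(-2 + 4) = (2/2)*6 = (2*(1/2))*6 = 1*6 = 6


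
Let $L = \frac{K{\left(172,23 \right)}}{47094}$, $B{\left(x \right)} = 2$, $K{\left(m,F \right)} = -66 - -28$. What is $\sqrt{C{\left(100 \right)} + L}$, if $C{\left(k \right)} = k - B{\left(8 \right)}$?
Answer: $\frac{\sqrt{54336751089}}{23547} \approx 9.8995$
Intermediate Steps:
$K{\left(m,F \right)} = -38$ ($K{\left(m,F \right)} = -66 + 28 = -38$)
$C{\left(k \right)} = -2 + k$ ($C{\left(k \right)} = k - 2 = -2 + k$)
$L = - \frac{19}{23547}$ ($L = - \frac{38}{47094} = \left(-38\right) \frac{1}{47094} = - \frac{19}{23547} \approx -0.0008069$)
$\sqrt{C{\left(100 \right)} + L} = \sqrt{\left(-2 + 100\right) - \frac{19}{23547}} = \sqrt{98 - \frac{19}{23547}} = \sqrt{\frac{2307587}{23547}} = \frac{\sqrt{54336751089}}{23547}$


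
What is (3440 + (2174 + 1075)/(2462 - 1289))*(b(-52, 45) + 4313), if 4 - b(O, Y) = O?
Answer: 345953611/23 ≈ 1.5041e+7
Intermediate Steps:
b(O, Y) = 4 - O
(3440 + (2174 + 1075)/(2462 - 1289))*(b(-52, 45) + 4313) = (3440 + (2174 + 1075)/(2462 - 1289))*((4 - 1*(-52)) + 4313) = (3440 + 3249/1173)*((4 + 52) + 4313) = (3440 + 3249*(1/1173))*(56 + 4313) = (3440 + 1083/391)*4369 = (1346123/391)*4369 = 345953611/23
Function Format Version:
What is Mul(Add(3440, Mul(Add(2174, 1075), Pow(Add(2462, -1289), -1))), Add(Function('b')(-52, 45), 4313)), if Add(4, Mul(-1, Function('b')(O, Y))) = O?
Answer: Rational(345953611, 23) ≈ 1.5041e+7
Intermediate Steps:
Function('b')(O, Y) = Add(4, Mul(-1, O))
Mul(Add(3440, Mul(Add(2174, 1075), Pow(Add(2462, -1289), -1))), Add(Function('b')(-52, 45), 4313)) = Mul(Add(3440, Mul(Add(2174, 1075), Pow(Add(2462, -1289), -1))), Add(Add(4, Mul(-1, -52)), 4313)) = Mul(Add(3440, Mul(3249, Pow(1173, -1))), Add(Add(4, 52), 4313)) = Mul(Add(3440, Mul(3249, Rational(1, 1173))), Add(56, 4313)) = Mul(Add(3440, Rational(1083, 391)), 4369) = Mul(Rational(1346123, 391), 4369) = Rational(345953611, 23)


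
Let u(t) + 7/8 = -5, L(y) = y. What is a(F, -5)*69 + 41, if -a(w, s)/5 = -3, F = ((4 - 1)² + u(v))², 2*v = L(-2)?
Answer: 1076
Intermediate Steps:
v = -1 (v = (½)*(-2) = -1)
u(t) = -47/8 (u(t) = -7/8 - 5 = -47/8)
F = 625/64 (F = ((4 - 1)² - 47/8)² = (3² - 47/8)² = (9 - 47/8)² = (25/8)² = 625/64 ≈ 9.7656)
a(w, s) = 15 (a(w, s) = -5*(-3) = 15)
a(F, -5)*69 + 41 = 15*69 + 41 = 1035 + 41 = 1076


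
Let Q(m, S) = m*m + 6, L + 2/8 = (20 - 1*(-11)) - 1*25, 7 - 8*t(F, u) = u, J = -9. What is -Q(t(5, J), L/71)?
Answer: -10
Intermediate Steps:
t(F, u) = 7/8 - u/8
L = 23/4 (L = -¼ + ((20 - 1*(-11)) - 1*25) = -¼ + ((20 + 11) - 25) = -¼ + (31 - 25) = -¼ + 6 = 23/4 ≈ 5.7500)
Q(m, S) = 6 + m² (Q(m, S) = m² + 6 = 6 + m²)
-Q(t(5, J), L/71) = -(6 + (7/8 - ⅛*(-9))²) = -(6 + (7/8 + 9/8)²) = -(6 + 2²) = -(6 + 4) = -1*10 = -10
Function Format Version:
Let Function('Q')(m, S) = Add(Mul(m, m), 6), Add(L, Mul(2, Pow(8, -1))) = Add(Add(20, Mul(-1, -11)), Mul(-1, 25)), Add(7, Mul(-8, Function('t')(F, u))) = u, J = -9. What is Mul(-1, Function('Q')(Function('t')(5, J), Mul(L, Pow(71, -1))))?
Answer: -10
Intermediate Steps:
Function('t')(F, u) = Add(Rational(7, 8), Mul(Rational(-1, 8), u))
L = Rational(23, 4) (L = Add(Rational(-1, 4), Add(Add(20, Mul(-1, -11)), Mul(-1, 25))) = Add(Rational(-1, 4), Add(Add(20, 11), -25)) = Add(Rational(-1, 4), Add(31, -25)) = Add(Rational(-1, 4), 6) = Rational(23, 4) ≈ 5.7500)
Function('Q')(m, S) = Add(6, Pow(m, 2)) (Function('Q')(m, S) = Add(Pow(m, 2), 6) = Add(6, Pow(m, 2)))
Mul(-1, Function('Q')(Function('t')(5, J), Mul(L, Pow(71, -1)))) = Mul(-1, Add(6, Pow(Add(Rational(7, 8), Mul(Rational(-1, 8), -9)), 2))) = Mul(-1, Add(6, Pow(Add(Rational(7, 8), Rational(9, 8)), 2))) = Mul(-1, Add(6, Pow(2, 2))) = Mul(-1, Add(6, 4)) = Mul(-1, 10) = -10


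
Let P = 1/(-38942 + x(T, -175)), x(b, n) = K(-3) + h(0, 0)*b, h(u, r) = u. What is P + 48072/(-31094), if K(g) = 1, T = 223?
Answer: -133714489/86487961 ≈ -1.5460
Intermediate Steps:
x(b, n) = 1 (x(b, n) = 1 + 0*b = 1 + 0 = 1)
P = -1/38941 (P = 1/(-38942 + 1) = 1/(-38941) = -1/38941 ≈ -2.5680e-5)
P + 48072/(-31094) = -1/38941 + 48072/(-31094) = -1/38941 + 48072*(-1/31094) = -1/38941 - 24036/15547 = -133714489/86487961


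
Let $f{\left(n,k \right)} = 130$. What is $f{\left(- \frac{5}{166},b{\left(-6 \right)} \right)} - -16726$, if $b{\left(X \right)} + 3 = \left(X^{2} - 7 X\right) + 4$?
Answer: $16856$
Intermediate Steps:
$b{\left(X \right)} = 1 + X^{2} - 7 X$ ($b{\left(X \right)} = -3 + \left(\left(X^{2} - 7 X\right) + 4\right) = -3 + \left(4 + X^{2} - 7 X\right) = 1 + X^{2} - 7 X$)
$f{\left(- \frac{5}{166},b{\left(-6 \right)} \right)} - -16726 = 130 - -16726 = 130 + 16726 = 16856$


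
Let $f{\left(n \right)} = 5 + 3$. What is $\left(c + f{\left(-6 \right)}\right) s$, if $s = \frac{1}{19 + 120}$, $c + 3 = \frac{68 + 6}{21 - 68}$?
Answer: $\frac{161}{6533} \approx 0.024644$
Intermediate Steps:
$f{\left(n \right)} = 8$
$c = - \frac{215}{47}$ ($c = -3 + \frac{68 + 6}{21 - 68} = -3 + \frac{74}{-47} = -3 + 74 \left(- \frac{1}{47}\right) = -3 - \frac{74}{47} = - \frac{215}{47} \approx -4.5745$)
$s = \frac{1}{139} \approx 0.0071942$
$\left(c + f{\left(-6 \right)}\right) s = \left(- \frac{215}{47} + 8\right) \frac{1}{139} = \frac{161}{47} \cdot \frac{1}{139} = \frac{161}{6533}$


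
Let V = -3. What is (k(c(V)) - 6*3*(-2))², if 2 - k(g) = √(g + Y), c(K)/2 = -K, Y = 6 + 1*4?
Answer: 1156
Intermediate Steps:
Y = 10 (Y = 6 + 4 = 10)
c(K) = -2*K (c(K) = 2*(-K) = -2*K)
k(g) = 2 - √(10 + g) (k(g) = 2 - √(g + 10) = 2 - √(10 + g))
(k(c(V)) - 6*3*(-2))² = ((2 - √(10 - 2*(-3))) - 6*3*(-2))² = ((2 - √(10 + 6)) - 18*(-2))² = ((2 - √16) + 36)² = ((2 - 1*4) + 36)² = ((2 - 4) + 36)² = (-2 + 36)² = 34² = 1156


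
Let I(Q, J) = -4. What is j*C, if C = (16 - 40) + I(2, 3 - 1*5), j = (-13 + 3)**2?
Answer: -2800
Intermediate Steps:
j = 100 (j = (-10)**2 = 100)
C = -28 (C = (16 - 40) - 4 = -24 - 4 = -28)
j*C = 100*(-28) = -2800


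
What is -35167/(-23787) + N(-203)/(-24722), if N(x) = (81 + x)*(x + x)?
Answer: -154409555/294031107 ≈ -0.52515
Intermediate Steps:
N(x) = 2*x*(81 + x) (N(x) = (81 + x)*(2*x) = 2*x*(81 + x))
-35167/(-23787) + N(-203)/(-24722) = -35167/(-23787) + (2*(-203)*(81 - 203))/(-24722) = -35167*(-1/23787) + (2*(-203)*(-122))*(-1/24722) = 35167/23787 + 49532*(-1/24722) = 35167/23787 - 24766/12361 = -154409555/294031107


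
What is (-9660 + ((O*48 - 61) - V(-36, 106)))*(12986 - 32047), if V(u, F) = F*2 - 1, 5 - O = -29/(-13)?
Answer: 2428142668/13 ≈ 1.8678e+8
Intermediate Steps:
O = 36/13 (O = 5 - (-29)/(-13) = 5 - (-29)*(-1)/13 = 5 - 1*29/13 = 5 - 29/13 = 36/13 ≈ 2.7692)
V(u, F) = -1 + 2*F (V(u, F) = 2*F - 1 = -1 + 2*F)
(-9660 + ((O*48 - 61) - V(-36, 106)))*(12986 - 32047) = (-9660 + (((36/13)*48 - 61) - (-1 + 2*106)))*(12986 - 32047) = (-9660 + ((1728/13 - 61) - (-1 + 212)))*(-19061) = (-9660 + (935/13 - 1*211))*(-19061) = (-9660 + (935/13 - 211))*(-19061) = (-9660 - 1808/13)*(-19061) = -127388/13*(-19061) = 2428142668/13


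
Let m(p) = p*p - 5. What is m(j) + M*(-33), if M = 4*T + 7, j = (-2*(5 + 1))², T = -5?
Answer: 21160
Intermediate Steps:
j = 144 (j = (-2*6)² = (-12)² = 144)
m(p) = -5 + p² (m(p) = p² - 5 = -5 + p²)
M = -13 (M = 4*(-5) + 7 = -20 + 7 = -13)
m(j) + M*(-33) = (-5 + 144²) - 13*(-33) = (-5 + 20736) + 429 = 20731 + 429 = 21160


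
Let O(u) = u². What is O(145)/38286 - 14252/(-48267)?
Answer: 173385083/205327818 ≈ 0.84443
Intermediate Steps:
O(145)/38286 - 14252/(-48267) = 145²/38286 - 14252/(-48267) = 21025*(1/38286) - 14252*(-1/48267) = 21025/38286 + 14252/48267 = 173385083/205327818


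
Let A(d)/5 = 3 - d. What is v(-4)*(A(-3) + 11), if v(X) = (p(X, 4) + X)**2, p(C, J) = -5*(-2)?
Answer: 1476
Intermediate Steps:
p(C, J) = 10
v(X) = (10 + X)**2
A(d) = 15 - 5*d (A(d) = 5*(3 - d) = 15 - 5*d)
v(-4)*(A(-3) + 11) = (10 - 4)**2*((15 - 5*(-3)) + 11) = 6**2*((15 + 15) + 11) = 36*(30 + 11) = 36*41 = 1476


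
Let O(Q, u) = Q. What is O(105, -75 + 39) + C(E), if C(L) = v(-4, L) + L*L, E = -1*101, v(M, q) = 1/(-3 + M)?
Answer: 72141/7 ≈ 10306.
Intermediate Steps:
E = -101
C(L) = -⅐ + L² (C(L) = 1/(-3 - 4) + L*L = 1/(-7) + L² = -⅐ + L²)
O(105, -75 + 39) + C(E) = 105 + (-⅐ + (-101)²) = 105 + (-⅐ + 10201) = 105 + 71406/7 = 72141/7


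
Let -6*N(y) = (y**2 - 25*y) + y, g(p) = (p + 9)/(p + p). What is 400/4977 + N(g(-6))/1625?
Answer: 20639077/258804000 ≈ 0.079748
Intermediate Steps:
g(p) = (9 + p)/(2*p) (g(p) = (9 + p)/((2*p)) = (9 + p)*(1/(2*p)) = (9 + p)/(2*p))
N(y) = 4*y - y**2/6 (N(y) = -((y**2 - 25*y) + y)/6 = -(y**2 - 24*y)/6 = 4*y - y**2/6)
400/4977 + N(g(-6))/1625 = 400/4977 + (((1/2)*(9 - 6)/(-6))*(24 - (9 - 6)/(2*(-6)))/6)/1625 = 400*(1/4977) + (((1/2)*(-1/6)*3)*(24 - (-1)*3/(2*6))/6)*(1/1625) = 400/4977 + ((1/6)*(-1/4)*(24 - 1*(-1/4)))*(1/1625) = 400/4977 + ((1/6)*(-1/4)*(24 + 1/4))*(1/1625) = 400/4977 + ((1/6)*(-1/4)*(97/4))*(1/1625) = 400/4977 - 97/96*1/1625 = 400/4977 - 97/156000 = 20639077/258804000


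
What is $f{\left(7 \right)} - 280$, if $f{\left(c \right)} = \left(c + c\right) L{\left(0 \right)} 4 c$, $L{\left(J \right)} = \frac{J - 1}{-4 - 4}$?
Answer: $-231$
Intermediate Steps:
$L{\left(J \right)} = \frac{1}{8} - \frac{J}{8}$ ($L{\left(J \right)} = \frac{-1 + J}{-8} = \left(-1 + J\right) \left(- \frac{1}{8}\right) = \frac{1}{8} - \frac{J}{8}$)
$f{\left(c \right)} = c^{2}$ ($f{\left(c \right)} = \left(c + c\right) \left(\frac{1}{8} - 0\right) 4 c = 2 c \left(\frac{1}{8} + 0\right) 4 c = 2 c \frac{1}{8} \cdot 4 c = \frac{c}{4} \cdot 4 c = c c = c^{2}$)
$f{\left(7 \right)} - 280 = 7^{2} - 280 = 49 - 280 = -231$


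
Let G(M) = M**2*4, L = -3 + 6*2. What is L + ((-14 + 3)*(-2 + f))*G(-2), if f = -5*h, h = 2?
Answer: 2121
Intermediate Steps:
L = 9 (L = -3 + 12 = 9)
G(M) = 4*M**2
f = -10 (f = -5*2 = -10)
L + ((-14 + 3)*(-2 + f))*G(-2) = 9 + ((-14 + 3)*(-2 - 10))*(4*(-2)**2) = 9 + (-11*(-12))*(4*4) = 9 + 132*16 = 9 + 2112 = 2121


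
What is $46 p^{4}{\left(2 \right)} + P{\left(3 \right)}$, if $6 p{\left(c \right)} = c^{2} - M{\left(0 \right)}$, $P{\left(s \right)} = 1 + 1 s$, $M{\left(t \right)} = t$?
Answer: $\frac{1060}{81} \approx 13.086$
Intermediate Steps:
$P{\left(s \right)} = 1 + s$
$p{\left(c \right)} = \frac{c^{2}}{6}$ ($p{\left(c \right)} = \frac{c^{2} - 0}{6} = \frac{c^{2} + 0}{6} = \frac{c^{2}}{6}$)
$46 p^{4}{\left(2 \right)} + P{\left(3 \right)} = 46 \left(\frac{2^{2}}{6}\right)^{4} + \left(1 + 3\right) = 46 \left(\frac{1}{6} \cdot 4\right)^{4} + 4 = 46 \left(\frac{2}{3}\right)^{4} + 4 = 46 \cdot \frac{16}{81} + 4 = \frac{736}{81} + 4 = \frac{1060}{81}$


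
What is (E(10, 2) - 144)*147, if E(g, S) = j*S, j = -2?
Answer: -21756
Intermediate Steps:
E(g, S) = -2*S
(E(10, 2) - 144)*147 = (-2*2 - 144)*147 = (-4 - 144)*147 = -148*147 = -21756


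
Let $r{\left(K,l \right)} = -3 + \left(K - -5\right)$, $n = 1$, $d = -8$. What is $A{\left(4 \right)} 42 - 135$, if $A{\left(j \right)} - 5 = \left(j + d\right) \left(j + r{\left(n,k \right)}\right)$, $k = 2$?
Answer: $-1101$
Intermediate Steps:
$r{\left(K,l \right)} = 2 + K$ ($r{\left(K,l \right)} = -3 + \left(K + 5\right) = -3 + \left(5 + K\right) = 2 + K$)
$A{\left(j \right)} = 5 + \left(-8 + j\right) \left(3 + j\right)$ ($A{\left(j \right)} = 5 + \left(j - 8\right) \left(j + \left(2 + 1\right)\right) = 5 + \left(-8 + j\right) \left(j + 3\right) = 5 + \left(-8 + j\right) \left(3 + j\right)$)
$A{\left(4 \right)} 42 - 135 = \left(-19 + 4^{2} - 20\right) 42 - 135 = \left(-19 + 16 - 20\right) 42 - 135 = \left(-23\right) 42 - 135 = -966 - 135 = -1101$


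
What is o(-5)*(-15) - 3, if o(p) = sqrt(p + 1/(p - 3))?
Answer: -3 - 15*I*sqrt(82)/4 ≈ -3.0 - 33.958*I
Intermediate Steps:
o(p) = sqrt(p + 1/(-3 + p))
o(-5)*(-15) - 3 = sqrt((1 - 5*(-3 - 5))/(-3 - 5))*(-15) - 3 = sqrt((1 - 5*(-8))/(-8))*(-15) - 3 = sqrt(-(1 + 40)/8)*(-15) - 3 = sqrt(-1/8*41)*(-15) - 3 = sqrt(-41/8)*(-15) - 3 = (I*sqrt(82)/4)*(-15) - 3 = -15*I*sqrt(82)/4 - 3 = -3 - 15*I*sqrt(82)/4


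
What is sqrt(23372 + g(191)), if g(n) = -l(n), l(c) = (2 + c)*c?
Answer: 3*I*sqrt(1499) ≈ 116.15*I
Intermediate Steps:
l(c) = c*(2 + c)
g(n) = -n*(2 + n)
sqrt(23372 + g(191)) = sqrt(23372 - 1*191*(2 + 191)) = sqrt(23372 - 1*191*193) = sqrt(23372 - 36863) = sqrt(-13491) = 3*I*sqrt(1499)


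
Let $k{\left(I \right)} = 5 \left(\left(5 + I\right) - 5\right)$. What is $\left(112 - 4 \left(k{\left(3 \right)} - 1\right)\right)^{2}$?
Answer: $3136$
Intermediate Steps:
$k{\left(I \right)} = 5 I$
$\left(112 - 4 \left(k{\left(3 \right)} - 1\right)\right)^{2} = \left(112 - 4 \left(5 \cdot 3 - 1\right)\right)^{2} = \left(112 - 4 \left(15 - 1\right)\right)^{2} = \left(112 - 56\right)^{2} = 56^{2} = 3136$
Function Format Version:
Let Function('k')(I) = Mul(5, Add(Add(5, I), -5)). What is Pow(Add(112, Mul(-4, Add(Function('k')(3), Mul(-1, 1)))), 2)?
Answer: 3136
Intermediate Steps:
Function('k')(I) = Mul(5, I)
Pow(Add(112, Mul(-4, Add(Function('k')(3), Mul(-1, 1)))), 2) = Pow(Add(112, Mul(-4, Add(Mul(5, 3), Mul(-1, 1)))), 2) = Pow(Add(112, Mul(-4, Add(15, -1))), 2) = Pow(Add(112, Mul(-4, 14)), 2) = Pow(Add(112, -56), 2) = Pow(56, 2) = 3136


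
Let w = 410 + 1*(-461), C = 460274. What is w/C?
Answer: -51/460274 ≈ -0.00011080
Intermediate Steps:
w = -51 (w = 410 - 461 = -51)
w/C = -51/460274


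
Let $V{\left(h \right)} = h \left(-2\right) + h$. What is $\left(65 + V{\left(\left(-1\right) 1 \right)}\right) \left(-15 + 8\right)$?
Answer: $-462$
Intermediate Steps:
$V{\left(h \right)} = - h$ ($V{\left(h \right)} = - 2 h + h = - h$)
$\left(65 + V{\left(\left(-1\right) 1 \right)}\right) \left(-15 + 8\right) = \left(65 - \left(-1\right) 1\right) \left(-15 + 8\right) = \left(65 - -1\right) \left(-7\right) = \left(65 + 1\right) \left(-7\right) = 66 \left(-7\right) = -462$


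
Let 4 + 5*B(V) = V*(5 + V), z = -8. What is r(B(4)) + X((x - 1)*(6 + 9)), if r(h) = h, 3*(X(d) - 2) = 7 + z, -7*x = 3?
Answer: 121/15 ≈ 8.0667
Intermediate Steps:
x = -3/7 (x = -⅐*3 = -3/7 ≈ -0.42857)
X(d) = 5/3 (X(d) = 2 + (7 - 8)/3 = 2 + (⅓)*(-1) = 2 - ⅓ = 5/3)
B(V) = -⅘ + V*(5 + V)/5 (B(V) = -⅘ + (V*(5 + V))/5 = -⅘ + V*(5 + V)/5)
r(B(4)) + X((x - 1)*(6 + 9)) = (-⅘ + 4 + (⅕)*4²) + 5/3 = (-⅘ + 4 + (⅕)*16) + 5/3 = (-⅘ + 4 + 16/5) + 5/3 = 32/5 + 5/3 = 121/15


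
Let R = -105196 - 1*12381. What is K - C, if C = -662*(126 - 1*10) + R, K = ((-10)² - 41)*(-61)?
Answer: 190770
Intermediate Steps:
R = -117577 (R = -105196 - 12381 = -117577)
K = -3599 (K = (100 - 41)*(-61) = 59*(-61) = -3599)
C = -194369 (C = -662*(126 - 1*10) - 117577 = -662*(126 - 10) - 117577 = -662*116 - 117577 = -76792 - 117577 = -194369)
K - C = -3599 - 1*(-194369) = -3599 + 194369 = 190770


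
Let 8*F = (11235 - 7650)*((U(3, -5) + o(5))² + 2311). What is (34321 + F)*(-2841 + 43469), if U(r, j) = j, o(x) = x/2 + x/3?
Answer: 1043569904027/24 ≈ 4.3482e+10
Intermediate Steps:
o(x) = 5*x/6 (o(x) = x*(½) + x*(⅓) = x/2 + x/3 = 5*x/6)
F = 99449095/96 (F = ((11235 - 7650)*((-5 + (⅚)*5)² + 2311))/8 = (3585*((-5 + 25/6)² + 2311))/8 = (3585*((-⅚)² + 2311))/8 = (3585*(25/36 + 2311))/8 = (3585*(83221/36))/8 = (⅛)*(99449095/12) = 99449095/96 ≈ 1.0359e+6)
(34321 + F)*(-2841 + 43469) = (34321 + 99449095/96)*(-2841 + 43469) = (102743911/96)*40628 = 1043569904027/24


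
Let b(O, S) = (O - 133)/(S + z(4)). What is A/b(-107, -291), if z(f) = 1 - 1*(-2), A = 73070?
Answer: 87684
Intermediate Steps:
z(f) = 3 (z(f) = 1 + 2 = 3)
b(O, S) = (-133 + O)/(3 + S) (b(O, S) = (O - 133)/(S + 3) = (-133 + O)/(3 + S))
A/b(-107, -291) = 73070/(((-133 - 107)/(3 - 291))) = 73070/((-240/(-288))) = 73070/((-1/288*(-240))) = 73070/(5/6) = 73070*(6/5) = 87684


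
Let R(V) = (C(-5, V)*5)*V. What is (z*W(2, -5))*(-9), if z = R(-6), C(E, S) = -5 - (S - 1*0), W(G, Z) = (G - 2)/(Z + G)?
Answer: 0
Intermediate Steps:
W(G, Z) = (-2 + G)/(G + Z)
C(E, S) = -5 - S (C(E, S) = -5 - (S + 0) = -5 - S)
R(V) = V*(-25 - 5*V) (R(V) = ((-5 - V)*5)*V = (-25 - 5*V)*V = V*(-25 - 5*V))
z = -30 (z = -5*(-6)*(5 - 6) = -5*(-6)*(-1) = -30)
(z*W(2, -5))*(-9) = -30*(-2 + 2)/(2 - 5)*(-9) = -30*0/(-3)*(-9) = -(-10)*0*(-9) = -30*0*(-9) = 0*(-9) = 0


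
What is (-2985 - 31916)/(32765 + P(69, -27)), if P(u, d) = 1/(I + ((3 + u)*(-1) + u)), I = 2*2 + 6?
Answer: -244307/229356 ≈ -1.0652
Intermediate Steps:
I = 10 (I = 4 + 6 = 10)
P(u, d) = 1/7 (P(u, d) = 1/(10 + ((3 + u)*(-1) + u)) = 1/(10 + ((-3 - u) + u)) = 1/(10 - 3) = 1/7)
(-2985 - 31916)/(32765 + P(69, -27)) = (-2985 - 31916)/(32765 + 1/7) = -34901/229356/7 = -34901*7/229356 = -244307/229356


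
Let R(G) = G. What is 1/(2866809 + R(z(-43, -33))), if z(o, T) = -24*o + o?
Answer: 1/2867798 ≈ 3.4870e-7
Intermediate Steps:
z(o, T) = -23*o
1/(2866809 + R(z(-43, -33))) = 1/(2866809 - 23*(-43)) = 1/(2866809 + 989) = 1/2867798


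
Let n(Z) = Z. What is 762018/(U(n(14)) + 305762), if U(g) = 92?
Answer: 381009/152927 ≈ 2.4914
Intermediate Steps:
762018/(U(n(14)) + 305762) = 762018/(92 + 305762) = 762018/305854 = 762018*(1/305854) = 381009/152927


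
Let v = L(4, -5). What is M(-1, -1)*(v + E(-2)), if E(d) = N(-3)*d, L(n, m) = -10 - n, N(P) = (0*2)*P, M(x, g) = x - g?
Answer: 0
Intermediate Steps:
N(P) = 0 (N(P) = 0*P = 0)
E(d) = 0 (E(d) = 0*d = 0)
v = -14 (v = -10 - 1*4 = -10 - 4 = -14)
M(-1, -1)*(v + E(-2)) = (-1 - 1*(-1))*(-14 + 0) = (-1 + 1)*(-14) = 0*(-14) = 0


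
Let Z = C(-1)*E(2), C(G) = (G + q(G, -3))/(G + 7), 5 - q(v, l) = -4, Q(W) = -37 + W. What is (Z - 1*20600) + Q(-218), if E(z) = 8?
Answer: -62533/3 ≈ -20844.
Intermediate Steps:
q(v, l) = 9 (q(v, l) = 5 - 1*(-4) = 5 + 4 = 9)
C(G) = (9 + G)/(7 + G) (C(G) = (G + 9)/(G + 7) = (9 + G)/(7 + G))
Z = 32/3 (Z = ((9 - 1)/(7 - 1))*8 = (8/6)*8 = ((⅙)*8)*8 = (4/3)*8 = 32/3 ≈ 10.667)
(Z - 1*20600) + Q(-218) = (32/3 - 1*20600) + (-37 - 218) = (32/3 - 20600) - 255 = -61768/3 - 255 = -62533/3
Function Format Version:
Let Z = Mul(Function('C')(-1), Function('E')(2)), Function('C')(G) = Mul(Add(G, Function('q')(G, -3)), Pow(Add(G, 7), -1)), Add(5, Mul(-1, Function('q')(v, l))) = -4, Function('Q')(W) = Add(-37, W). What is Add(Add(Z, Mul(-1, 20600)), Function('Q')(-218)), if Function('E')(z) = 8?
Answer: Rational(-62533, 3) ≈ -20844.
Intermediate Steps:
Function('q')(v, l) = 9 (Function('q')(v, l) = Add(5, Mul(-1, -4)) = Add(5, 4) = 9)
Function('C')(G) = Mul(Pow(Add(7, G), -1), Add(9, G)) (Function('C')(G) = Mul(Add(G, 9), Pow(Add(G, 7), -1)) = Mul(Add(9, G), Pow(Add(7, G), -1)) = Mul(Pow(Add(7, G), -1), Add(9, G)))
Z = Rational(32, 3) (Z = Mul(Mul(Pow(Add(7, -1), -1), Add(9, -1)), 8) = Mul(Mul(Pow(6, -1), 8), 8) = Mul(Mul(Rational(1, 6), 8), 8) = Mul(Rational(4, 3), 8) = Rational(32, 3) ≈ 10.667)
Add(Add(Z, Mul(-1, 20600)), Function('Q')(-218)) = Add(Add(Rational(32, 3), Mul(-1, 20600)), Add(-37, -218)) = Add(Add(Rational(32, 3), -20600), -255) = Add(Rational(-61768, 3), -255) = Rational(-62533, 3)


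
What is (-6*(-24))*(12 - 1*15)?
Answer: -432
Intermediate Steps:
(-6*(-24))*(12 - 1*15) = 144*(12 - 15) = 144*(-3) = -432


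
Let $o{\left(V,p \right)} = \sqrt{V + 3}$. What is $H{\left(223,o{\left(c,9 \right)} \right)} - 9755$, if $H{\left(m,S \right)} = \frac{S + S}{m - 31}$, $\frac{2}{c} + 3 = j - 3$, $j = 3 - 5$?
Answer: $-9755 + \frac{\sqrt{11}}{192} \approx -9755.0$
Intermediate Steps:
$j = -2$
$c = - \frac{1}{4}$ ($c = \frac{2}{-3 - 5} = \frac{2}{-8} = 2 \left(- \frac{1}{8}\right) = - \frac{1}{4} \approx -0.25$)
$o{\left(V,p \right)} = \sqrt{3 + V}$
$H{\left(m,S \right)} = \frac{2 S}{-31 + m}$
$H{\left(223,o{\left(c,9 \right)} \right)} - 9755 = \frac{2 \sqrt{3 - \frac{1}{4}}}{-31 + 223} - 9755 = \frac{2 \sqrt{\frac{11}{4}}}{192} - 9755 = 2 \frac{\sqrt{11}}{2} \cdot \frac{1}{192} - 9755 = \frac{\sqrt{11}}{192} - 9755 = -9755 + \frac{\sqrt{11}}{192}$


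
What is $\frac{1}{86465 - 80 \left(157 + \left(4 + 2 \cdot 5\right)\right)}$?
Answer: $\frac{1}{72785} \approx 1.3739 \cdot 10^{-5}$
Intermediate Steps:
$\frac{1}{86465 - 80 \left(157 + \left(4 + 2 \cdot 5\right)\right)} = \frac{1}{86465 - 80 \left(157 + \left(4 + 10\right)\right)} = \frac{1}{86465 - 80 \left(157 + 14\right)} = \frac{1}{86465 - 13680} = \frac{1}{72785}$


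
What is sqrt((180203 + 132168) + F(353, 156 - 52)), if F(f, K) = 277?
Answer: 2*sqrt(78162) ≈ 559.15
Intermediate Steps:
sqrt((180203 + 132168) + F(353, 156 - 52)) = sqrt((180203 + 132168) + 277) = sqrt(312371 + 277) = sqrt(312648) = 2*sqrt(78162)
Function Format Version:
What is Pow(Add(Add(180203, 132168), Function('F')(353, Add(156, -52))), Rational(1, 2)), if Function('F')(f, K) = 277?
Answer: Mul(2, Pow(78162, Rational(1, 2))) ≈ 559.15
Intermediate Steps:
Pow(Add(Add(180203, 132168), Function('F')(353, Add(156, -52))), Rational(1, 2)) = Pow(Add(Add(180203, 132168), 277), Rational(1, 2)) = Pow(Add(312371, 277), Rational(1, 2)) = Pow(312648, Rational(1, 2)) = Mul(2, Pow(78162, Rational(1, 2)))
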